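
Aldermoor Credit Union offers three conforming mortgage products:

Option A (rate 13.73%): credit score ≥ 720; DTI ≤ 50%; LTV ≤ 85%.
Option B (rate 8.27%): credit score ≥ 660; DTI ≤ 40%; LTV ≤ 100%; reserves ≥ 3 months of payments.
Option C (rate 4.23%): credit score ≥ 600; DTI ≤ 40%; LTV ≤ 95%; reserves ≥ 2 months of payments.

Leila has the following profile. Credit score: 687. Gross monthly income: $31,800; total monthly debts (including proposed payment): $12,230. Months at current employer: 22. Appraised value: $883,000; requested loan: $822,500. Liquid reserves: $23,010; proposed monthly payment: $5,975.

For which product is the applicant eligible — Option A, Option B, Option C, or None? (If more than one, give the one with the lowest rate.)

Option C

DTI = 12,230/31,800 = 38.5%.
LTV = 822,500/883,000 = 93.1%.
Reserves = 23,010/5,975 = 3.9 months.
Option A: score 687 < 720; DTI 38.5% ≤ 50%; LTV 93.1% > 85% → does not qualify.
Option B: score 687 ≥ 660; DTI 38.5% ≤ 40%; LTV 93.1% ≤ 100%; reserves 3.9 ≥ 3 mo → qualifies.
Option C: score 687 ≥ 600; DTI 38.5% ≤ 40%; LTV 93.1% ≤ 95%; reserves 3.9 ≥ 2 mo → qualifies.
Qualifying: Option B, Option C. Lowest rate is 4.23% → Option C.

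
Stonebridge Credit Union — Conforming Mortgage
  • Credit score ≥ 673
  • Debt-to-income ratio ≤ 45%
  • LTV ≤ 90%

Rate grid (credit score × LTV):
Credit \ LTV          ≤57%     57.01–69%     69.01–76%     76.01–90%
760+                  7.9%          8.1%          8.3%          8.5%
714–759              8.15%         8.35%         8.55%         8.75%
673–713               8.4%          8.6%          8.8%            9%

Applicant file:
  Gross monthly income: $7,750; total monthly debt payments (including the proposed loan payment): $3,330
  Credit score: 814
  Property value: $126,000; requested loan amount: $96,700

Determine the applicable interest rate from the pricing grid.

8.5%

Credit score 814 ≥ 673; DTI: 3,330 ÷ 7,750 = 43%, within the 45% cap
LTV: 96,700 ÷ 126,000 = 76.7%, within 90% cap
Row: 814 falls in 760+. Column: 76.7% falls in 76.01–90%. Rate = 8.5%.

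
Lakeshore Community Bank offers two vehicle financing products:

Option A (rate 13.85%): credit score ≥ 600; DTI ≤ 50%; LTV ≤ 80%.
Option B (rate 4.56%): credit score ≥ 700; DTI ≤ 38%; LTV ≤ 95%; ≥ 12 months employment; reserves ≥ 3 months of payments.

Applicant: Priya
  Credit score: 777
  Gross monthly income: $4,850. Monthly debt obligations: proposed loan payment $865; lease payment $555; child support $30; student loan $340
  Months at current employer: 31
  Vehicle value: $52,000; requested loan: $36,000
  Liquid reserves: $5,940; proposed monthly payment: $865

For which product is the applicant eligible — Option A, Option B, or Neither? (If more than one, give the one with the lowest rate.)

Option B

Total debts = (865 + 555 + 30 + 340) = 1,790; DTI = 1,790/4,850 = 36.9%.
LTV = 36,000/52,000 = 69.2%.
Reserves = 5,940/865 = 6.9 months.
Option A: score 777 ≥ 600; DTI 36.9% ≤ 50%; LTV 69.2% ≤ 80% → qualifies.
Option B: score 777 ≥ 700; DTI 36.9% ≤ 38%; LTV 69.2% ≤ 95%; employment 31 ≥ 12 mo; reserves 6.9 ≥ 3 mo → qualifies.
Qualifying: Option A, Option B. Lowest rate is 4.56% → Option B.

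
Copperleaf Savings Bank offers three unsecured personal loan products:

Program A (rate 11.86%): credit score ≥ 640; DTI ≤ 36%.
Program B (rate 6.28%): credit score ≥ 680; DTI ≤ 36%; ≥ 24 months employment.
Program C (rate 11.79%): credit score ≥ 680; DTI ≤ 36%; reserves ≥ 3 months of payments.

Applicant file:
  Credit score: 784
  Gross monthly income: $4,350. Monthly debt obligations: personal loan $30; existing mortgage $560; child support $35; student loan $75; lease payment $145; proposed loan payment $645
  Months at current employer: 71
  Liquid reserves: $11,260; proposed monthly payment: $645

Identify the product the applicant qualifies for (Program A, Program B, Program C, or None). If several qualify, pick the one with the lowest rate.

Total debts = (30 + 560 + 35 + 75 + 145 + 645) = 1,490; DTI = 1,490/4,350 = 34.3%.
Reserves = 11,260/645 = 17.5 months.
Program A: score 784 ≥ 640; DTI 34.3% ≤ 36% → qualifies.
Program B: score 784 ≥ 680; DTI 34.3% ≤ 36%; employment 71 ≥ 24 mo → qualifies.
Program C: score 784 ≥ 680; DTI 34.3% ≤ 36%; reserves 17.5 ≥ 3 mo → qualifies.
Qualifying: Program A, Program B, Program C. Lowest rate is 6.28% → Program B.

Program B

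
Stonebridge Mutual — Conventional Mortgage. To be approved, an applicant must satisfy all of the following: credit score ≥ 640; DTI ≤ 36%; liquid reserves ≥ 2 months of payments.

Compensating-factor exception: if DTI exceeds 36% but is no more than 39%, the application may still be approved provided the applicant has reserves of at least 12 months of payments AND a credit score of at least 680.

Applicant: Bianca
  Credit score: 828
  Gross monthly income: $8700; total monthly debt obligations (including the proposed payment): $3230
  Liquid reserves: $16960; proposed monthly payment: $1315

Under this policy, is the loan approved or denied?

Approved

Credit score 828 ≥ 640 (meets base)
DTI: 3,230 ÷ 8,700 = 37.1%, over the 36% base limit.
Reserves: 16,960 ÷ 1,315 = 12.9 months (meets 2-month minimum)
37.1% falls in the override range (36%–39%), so the compensating-factor test applies.
Override check — reserves: 12.9 mo (ok); score: 828 (ok).
Both compensating conditions met → exception applies.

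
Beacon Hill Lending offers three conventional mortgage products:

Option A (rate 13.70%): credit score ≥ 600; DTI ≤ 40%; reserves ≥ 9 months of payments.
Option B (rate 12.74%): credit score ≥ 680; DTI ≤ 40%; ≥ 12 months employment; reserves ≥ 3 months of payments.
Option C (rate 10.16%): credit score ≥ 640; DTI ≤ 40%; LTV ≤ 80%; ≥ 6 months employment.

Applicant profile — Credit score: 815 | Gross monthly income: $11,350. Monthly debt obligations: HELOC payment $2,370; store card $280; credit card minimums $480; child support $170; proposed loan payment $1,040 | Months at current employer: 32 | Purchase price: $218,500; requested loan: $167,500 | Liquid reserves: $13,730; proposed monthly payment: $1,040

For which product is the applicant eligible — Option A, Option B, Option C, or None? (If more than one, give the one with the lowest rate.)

Option C

Total debts = (2,370 + 280 + 480 + 170 + 1,040) = 4,340; DTI = 4,340/11,350 = 38.2%.
LTV = 167,500/218,500 = 76.7%.
Reserves = 13,730/1,040 = 13.2 months.
Option A: score 815 ≥ 600; DTI 38.2% ≤ 40%; reserves 13.2 ≥ 9 mo → qualifies.
Option B: score 815 ≥ 680; DTI 38.2% ≤ 40%; employment 32 ≥ 12 mo; reserves 13.2 ≥ 3 mo → qualifies.
Option C: score 815 ≥ 640; DTI 38.2% ≤ 40%; LTV 76.7% ≤ 80%; employment 32 ≥ 6 mo → qualifies.
Qualifying: Option A, Option B, Option C. Lowest rate is 10.16% → Option C.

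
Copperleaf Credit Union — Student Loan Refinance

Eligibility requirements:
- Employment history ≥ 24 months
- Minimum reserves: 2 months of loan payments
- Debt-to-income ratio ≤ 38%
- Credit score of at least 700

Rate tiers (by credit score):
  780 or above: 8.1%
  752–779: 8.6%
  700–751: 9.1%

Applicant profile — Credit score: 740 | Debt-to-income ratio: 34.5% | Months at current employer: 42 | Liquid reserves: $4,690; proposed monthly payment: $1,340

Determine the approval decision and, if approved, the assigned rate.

Credit score 740 ≥ 700 (meets minimum)
DTI 34.5% ≤ 38%
Liquid reserves cover 4,690/1,340 = 3.5 months — ≥ 2 required
Employment 42 ≥ 24 months
All requirements met. Score 740 falls in the 700–751 tier → 9.1%.

Approved at 9.1%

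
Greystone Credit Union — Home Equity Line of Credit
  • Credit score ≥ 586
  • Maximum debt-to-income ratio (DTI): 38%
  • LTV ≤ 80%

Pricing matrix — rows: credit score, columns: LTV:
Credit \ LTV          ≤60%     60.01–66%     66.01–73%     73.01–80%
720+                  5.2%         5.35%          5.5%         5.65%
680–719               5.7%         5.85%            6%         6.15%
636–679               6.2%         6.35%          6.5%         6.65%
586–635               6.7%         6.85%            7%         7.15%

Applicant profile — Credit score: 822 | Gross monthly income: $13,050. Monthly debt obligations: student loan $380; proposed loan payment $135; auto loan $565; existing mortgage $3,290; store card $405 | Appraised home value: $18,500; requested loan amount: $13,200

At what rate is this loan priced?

5.5%

Credit score 822 ≥ 586; Total monthly debts = (380 + 135 + 565 + 3,290 + 405) = 4,775. DTI: 4,775 ÷ 13,050 = 36.6%, within the 38% cap
LTV = 13,200/18,500 = 71.4% ≤ 80%
Row: 822 falls in 720+. Column: 71.4% falls in 66.01–73%. Rate = 5.5%.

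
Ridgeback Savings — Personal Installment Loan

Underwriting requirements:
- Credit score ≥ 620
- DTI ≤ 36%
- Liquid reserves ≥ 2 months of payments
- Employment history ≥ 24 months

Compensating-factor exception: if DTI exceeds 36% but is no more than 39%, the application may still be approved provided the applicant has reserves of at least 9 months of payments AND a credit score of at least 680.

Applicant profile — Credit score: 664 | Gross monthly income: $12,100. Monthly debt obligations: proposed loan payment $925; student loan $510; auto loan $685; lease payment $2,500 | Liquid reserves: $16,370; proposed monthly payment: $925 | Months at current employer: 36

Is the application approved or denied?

Credit score 664 ≥ 620 (meets base)
Total debts = (925 + 510 + 685 + 2,500) = 4,620. DTI: 4,620 ÷ 12,100 = 38.2%, over the 36% base limit.
Reserves = 16,370/925 = 17.7 months ≥ 2
Employment 36 ≥ 24 months
38.2% falls in the override range (36%–39%), so the compensating-factor test applies.
Reserves 17.7 ≥ 9 months; credit score 664 < 680.
Compensating-factor requirement not fully met.

Denied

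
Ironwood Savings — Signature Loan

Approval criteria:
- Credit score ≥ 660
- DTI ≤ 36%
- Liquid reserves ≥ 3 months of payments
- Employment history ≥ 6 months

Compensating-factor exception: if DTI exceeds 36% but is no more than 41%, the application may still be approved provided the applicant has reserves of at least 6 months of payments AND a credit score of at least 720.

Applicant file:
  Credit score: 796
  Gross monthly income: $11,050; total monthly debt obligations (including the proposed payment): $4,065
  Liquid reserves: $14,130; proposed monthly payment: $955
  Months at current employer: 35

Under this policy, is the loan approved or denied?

Approved

Credit score 796 ≥ 660 (meets base)
DTI: 4,065 ÷ 11,050 = 36.8%, over the 36% base limit.
Reserves = 14,130/955 = 14.8 months ≥ 3
Employment 35 ≥ 6 months
DTI 36.8% is within the 36%–41% exception band; checking compensating factors.
Reserves 14.8 ≥ 6 months; credit score 796 ≥ 720.
Both override conditions satisfied; DTI exception granted.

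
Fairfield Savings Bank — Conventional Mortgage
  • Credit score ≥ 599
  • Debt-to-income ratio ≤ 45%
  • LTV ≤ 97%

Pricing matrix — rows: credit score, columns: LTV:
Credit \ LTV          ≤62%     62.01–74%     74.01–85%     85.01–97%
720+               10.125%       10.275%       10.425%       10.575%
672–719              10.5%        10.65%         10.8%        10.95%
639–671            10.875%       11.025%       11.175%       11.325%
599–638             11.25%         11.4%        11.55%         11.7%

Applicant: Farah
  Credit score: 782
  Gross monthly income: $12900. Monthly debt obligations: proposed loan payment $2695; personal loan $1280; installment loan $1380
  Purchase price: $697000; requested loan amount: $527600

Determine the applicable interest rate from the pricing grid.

Credit score 782 ≥ 599; Total monthly debts = (2,695 + 1,280 + 1,380) = 5,355. DTI: 5,355 ÷ 12,900 = 41.5%, within the 45% cap
LTV: 527,600 ÷ 697,000 = 75.7%, within 97% cap
Credit 782 → row 720+; LTV 75.7% → column 74.01–85%. Grid cell → 10.425%.

10.425%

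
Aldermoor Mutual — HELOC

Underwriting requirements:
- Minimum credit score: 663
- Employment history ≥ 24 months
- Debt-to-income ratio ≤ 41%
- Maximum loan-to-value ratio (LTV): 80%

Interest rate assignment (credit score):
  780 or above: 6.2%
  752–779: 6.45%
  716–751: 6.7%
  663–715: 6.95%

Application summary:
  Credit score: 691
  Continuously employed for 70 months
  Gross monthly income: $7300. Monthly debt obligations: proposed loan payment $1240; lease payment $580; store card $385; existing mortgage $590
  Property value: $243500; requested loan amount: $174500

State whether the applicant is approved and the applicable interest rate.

Approved at 6.95%

Credit score 691 ≥ 663 (meets minimum)
Employment 70 ≥ 24 months
Loan-to-value = 174,500/243,500 = 71.7% — pass (80% max)
Total monthly debts = (1,240 + 580 + 385 + 590) = 2,795. DTI: 2,795 ÷ 7,300 = 38.3%, within the 41% cap
All requirements met. Score 691 falls in the 663–715 tier → 6.95%.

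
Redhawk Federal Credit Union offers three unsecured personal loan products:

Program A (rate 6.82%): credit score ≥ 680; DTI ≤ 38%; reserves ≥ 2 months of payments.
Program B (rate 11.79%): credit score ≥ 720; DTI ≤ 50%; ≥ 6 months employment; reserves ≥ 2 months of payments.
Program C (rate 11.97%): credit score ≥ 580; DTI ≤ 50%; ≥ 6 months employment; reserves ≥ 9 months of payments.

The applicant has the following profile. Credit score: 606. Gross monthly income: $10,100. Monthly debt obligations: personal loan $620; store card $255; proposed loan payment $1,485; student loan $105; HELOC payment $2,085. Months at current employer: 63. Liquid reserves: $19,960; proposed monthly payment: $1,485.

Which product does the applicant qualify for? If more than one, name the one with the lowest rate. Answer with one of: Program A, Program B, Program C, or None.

Program C

Total debts = (620 + 255 + 1,485 + 105 + 2,085) = 4,550; DTI = 4,550/10,100 = 45%.
Reserves = 19,960/1,485 = 13.4 months.
Program A: score 606 < 680; DTI 45% > 38%; reserves 13.4 ≥ 2 mo → does not qualify.
Program B: score 606 < 720; DTI 45% ≤ 50%; employment 63 ≥ 6 mo; reserves 13.4 ≥ 2 mo → does not qualify.
Program C: score 606 ≥ 580; DTI 45% ≤ 50%; employment 63 ≥ 6 mo; reserves 13.4 ≥ 9 mo → qualifies.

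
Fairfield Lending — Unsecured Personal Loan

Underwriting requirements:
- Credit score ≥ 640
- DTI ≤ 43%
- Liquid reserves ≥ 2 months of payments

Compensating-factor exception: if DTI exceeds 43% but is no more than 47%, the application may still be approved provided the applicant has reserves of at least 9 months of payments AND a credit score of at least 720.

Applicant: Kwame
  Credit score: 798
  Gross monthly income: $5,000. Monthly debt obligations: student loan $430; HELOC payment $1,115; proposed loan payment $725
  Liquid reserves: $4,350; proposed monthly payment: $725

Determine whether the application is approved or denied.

Credit score 798 ≥ 640 (meets base)
Total debts = (430 + 1,115 + 725) = 2,270. DTI = 2,270/5,000 = 45.4% > 43% — standard DTI limit exceeded.
Reserves = 4,350/725 = 6.0 months ≥ 2
DTI 45.4% is within the 43%–47% exception band; checking compensating factors.
Reserves 6.0 < 9 months; credit score 798 ≥ 720.
Compensating-factor requirement not fully met.

Denied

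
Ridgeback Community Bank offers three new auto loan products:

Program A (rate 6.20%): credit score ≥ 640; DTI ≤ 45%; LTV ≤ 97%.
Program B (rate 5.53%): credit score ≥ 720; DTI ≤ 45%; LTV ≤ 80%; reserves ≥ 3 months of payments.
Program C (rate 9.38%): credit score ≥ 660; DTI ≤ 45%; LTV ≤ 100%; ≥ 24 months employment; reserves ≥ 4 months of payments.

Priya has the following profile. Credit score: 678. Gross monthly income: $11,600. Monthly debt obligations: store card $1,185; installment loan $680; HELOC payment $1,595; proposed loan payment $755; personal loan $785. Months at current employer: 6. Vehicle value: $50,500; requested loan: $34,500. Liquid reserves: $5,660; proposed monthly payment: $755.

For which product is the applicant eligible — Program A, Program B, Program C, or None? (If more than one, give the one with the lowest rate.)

Program A

Total debts = (1,185 + 680 + 1,595 + 755 + 785) = 5,000; DTI = 5,000/11,600 = 43.1%.
LTV = 34,500/50,500 = 68.3%.
Reserves = 5,660/755 = 7.5 months.
Program A: score 678 ≥ 640; DTI 43.1% ≤ 45%; LTV 68.3% ≤ 97% → qualifies.
Program B: score 678 < 720; DTI 43.1% ≤ 45%; LTV 68.3% ≤ 80%; reserves 7.5 ≥ 3 mo → does not qualify.
Program C: score 678 ≥ 660; DTI 43.1% ≤ 45%; LTV 68.3% ≤ 100%; employment 6 < 24 mo; reserves 7.5 ≥ 4 mo → does not qualify.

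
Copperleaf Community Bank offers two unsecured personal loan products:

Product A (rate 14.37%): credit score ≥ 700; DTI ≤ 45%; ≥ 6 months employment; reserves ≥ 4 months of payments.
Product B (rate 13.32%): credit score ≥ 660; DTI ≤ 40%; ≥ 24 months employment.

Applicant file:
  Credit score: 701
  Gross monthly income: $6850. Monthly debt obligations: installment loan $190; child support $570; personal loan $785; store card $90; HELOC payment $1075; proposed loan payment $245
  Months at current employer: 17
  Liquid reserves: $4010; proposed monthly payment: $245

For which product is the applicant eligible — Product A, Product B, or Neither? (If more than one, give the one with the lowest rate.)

Total debts = (190 + 570 + 785 + 90 + 1,075 + 245) = 2,955; DTI = 2,955/6,850 = 43.1%.
Reserves = 4,010/245 = 16.4 months.
Product A: score 701 ≥ 700; DTI 43.1% ≤ 45%; employment 17 ≥ 6 mo; reserves 16.4 ≥ 4 mo → qualifies.
Product B: score 701 ≥ 660; DTI 43.1% > 40%; employment 17 < 24 mo → does not qualify.

Product A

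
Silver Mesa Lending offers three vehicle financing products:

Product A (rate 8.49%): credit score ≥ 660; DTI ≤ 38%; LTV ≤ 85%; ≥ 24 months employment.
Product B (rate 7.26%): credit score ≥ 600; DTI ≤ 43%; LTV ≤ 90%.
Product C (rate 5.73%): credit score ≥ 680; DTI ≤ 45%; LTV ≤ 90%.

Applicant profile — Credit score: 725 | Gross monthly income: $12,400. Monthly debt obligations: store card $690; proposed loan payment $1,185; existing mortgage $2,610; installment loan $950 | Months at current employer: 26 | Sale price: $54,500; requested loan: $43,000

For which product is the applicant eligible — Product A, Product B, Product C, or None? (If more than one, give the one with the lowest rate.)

Product C

Total debts = (690 + 1,185 + 2,610 + 950) = 5,435; DTI = 5,435/12,400 = 43.8%.
LTV = 43,000/54,500 = 78.9%.
Product A: score 725 ≥ 660; DTI 43.8% > 38%; LTV 78.9% ≤ 85%; employment 26 ≥ 24 mo → does not qualify.
Product B: score 725 ≥ 600; DTI 43.8% > 43%; LTV 78.9% ≤ 90% → does not qualify.
Product C: score 725 ≥ 680; DTI 43.8% ≤ 45%; LTV 78.9% ≤ 90% → qualifies.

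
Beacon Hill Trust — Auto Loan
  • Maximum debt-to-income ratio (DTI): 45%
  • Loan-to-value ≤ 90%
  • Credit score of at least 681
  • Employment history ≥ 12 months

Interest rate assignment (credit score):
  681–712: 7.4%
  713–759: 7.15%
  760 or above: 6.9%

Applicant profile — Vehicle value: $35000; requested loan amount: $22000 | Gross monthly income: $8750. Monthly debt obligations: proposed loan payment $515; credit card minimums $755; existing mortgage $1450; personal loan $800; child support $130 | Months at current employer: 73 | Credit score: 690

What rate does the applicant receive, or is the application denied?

Credit score 690 ≥ 681 (meets minimum)
Total monthly debts = (515 + 755 + 1,450 + 800 + 130) = 3,650. DTI: 3,650 ÷ 8,750 = 41.7%, within the 45% cap
Employment 73 ≥ 12 months
LTV: 22,000 ÷ 35,000 = 62.9%, within 90% cap
All requirements met. Score 690 falls in the 681–712 tier → 7.4%.

Approved at 7.4%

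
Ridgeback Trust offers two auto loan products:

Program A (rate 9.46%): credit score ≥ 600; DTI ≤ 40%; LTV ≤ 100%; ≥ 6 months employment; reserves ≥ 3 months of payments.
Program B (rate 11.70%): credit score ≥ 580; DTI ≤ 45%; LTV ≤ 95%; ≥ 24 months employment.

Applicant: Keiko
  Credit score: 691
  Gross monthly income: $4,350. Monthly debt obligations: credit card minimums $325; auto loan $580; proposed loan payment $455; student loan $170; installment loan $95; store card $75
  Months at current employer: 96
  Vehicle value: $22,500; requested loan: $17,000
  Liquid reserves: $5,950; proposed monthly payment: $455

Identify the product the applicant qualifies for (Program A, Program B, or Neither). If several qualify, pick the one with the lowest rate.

Program A

Total debts = (325 + 580 + 455 + 170 + 95 + 75) = 1,700; DTI = 1,700/4,350 = 39.1%.
LTV = 17,000/22,500 = 75.6%.
Reserves = 5,950/455 = 13.1 months.
Program A: score 691 ≥ 600; DTI 39.1% ≤ 40%; LTV 75.6% ≤ 100%; employment 96 ≥ 6 mo; reserves 13.1 ≥ 3 mo → qualifies.
Program B: score 691 ≥ 580; DTI 39.1% ≤ 45%; LTV 75.6% ≤ 95%; employment 96 ≥ 24 mo → qualifies.
Qualifying: Program A, Program B. Lowest rate is 9.46% → Program A.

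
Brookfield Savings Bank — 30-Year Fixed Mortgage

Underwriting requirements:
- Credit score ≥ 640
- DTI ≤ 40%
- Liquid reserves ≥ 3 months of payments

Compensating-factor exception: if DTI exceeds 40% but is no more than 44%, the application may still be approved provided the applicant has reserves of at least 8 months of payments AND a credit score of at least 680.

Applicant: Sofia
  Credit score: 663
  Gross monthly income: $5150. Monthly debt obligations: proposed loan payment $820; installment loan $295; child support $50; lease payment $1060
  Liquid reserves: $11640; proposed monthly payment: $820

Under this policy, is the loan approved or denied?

Denied

Credit score 663 ≥ 640 (meets base)
Total debts = (820 + 295 + 50 + 1,060) = 2,225. DTI: 2,225 ÷ 5,150 = 43.2%, over the 40% base limit.
Liquid reserves cover 11,640/820 = 14.2 months — ≥ 3 required
DTI 43.2% is within the 40%–44% exception band; checking compensating factors.
Reserves 14.2 ≥ 8 months; credit score 663 < 680.
Compensating-factor requirement not fully met.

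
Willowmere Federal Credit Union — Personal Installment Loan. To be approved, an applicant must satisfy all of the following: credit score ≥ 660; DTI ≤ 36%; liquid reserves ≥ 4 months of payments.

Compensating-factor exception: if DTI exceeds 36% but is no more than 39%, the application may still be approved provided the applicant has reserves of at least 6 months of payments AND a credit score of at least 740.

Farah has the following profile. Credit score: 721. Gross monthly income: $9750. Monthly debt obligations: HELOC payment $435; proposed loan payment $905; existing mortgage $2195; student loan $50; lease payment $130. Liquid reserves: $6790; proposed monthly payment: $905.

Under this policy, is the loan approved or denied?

Credit score 721 ≥ 660 (meets base)
Total debts = (435 + 905 + 2,195 + 50 + 130) = 3,715. DTI = 3,715/9,750 = 38.1% > 36% — standard DTI limit exceeded.
Liquid reserves cover 6,790/905 = 7.5 months — ≥ 4 required
DTI 38.1% is within the 36%–39% exception band; checking compensating factors.
Override check — reserves: 7.5 mo (ok); score: 721 (below 740).
Override conditions not both satisfied; exception does not apply.

Denied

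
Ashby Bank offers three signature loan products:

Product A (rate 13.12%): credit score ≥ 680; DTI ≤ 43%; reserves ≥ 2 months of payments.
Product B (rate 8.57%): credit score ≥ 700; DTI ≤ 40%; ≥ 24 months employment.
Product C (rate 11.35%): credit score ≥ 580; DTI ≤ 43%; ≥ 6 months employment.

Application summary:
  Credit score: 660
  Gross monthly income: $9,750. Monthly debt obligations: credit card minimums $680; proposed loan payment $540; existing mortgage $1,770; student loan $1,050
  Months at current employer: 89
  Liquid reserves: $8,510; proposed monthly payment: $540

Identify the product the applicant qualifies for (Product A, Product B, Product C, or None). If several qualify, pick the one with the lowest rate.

Product C

Total debts = (680 + 540 + 1,770 + 1,050) = 4,040; DTI = 4,040/9,750 = 41.4%.
Reserves = 8,510/540 = 15.8 months.
Product A: score 660 < 680; DTI 41.4% ≤ 43%; reserves 15.8 ≥ 2 mo → does not qualify.
Product B: score 660 < 700; DTI 41.4% > 40%; employment 89 ≥ 24 mo → does not qualify.
Product C: score 660 ≥ 580; DTI 41.4% ≤ 43%; employment 89 ≥ 6 mo → qualifies.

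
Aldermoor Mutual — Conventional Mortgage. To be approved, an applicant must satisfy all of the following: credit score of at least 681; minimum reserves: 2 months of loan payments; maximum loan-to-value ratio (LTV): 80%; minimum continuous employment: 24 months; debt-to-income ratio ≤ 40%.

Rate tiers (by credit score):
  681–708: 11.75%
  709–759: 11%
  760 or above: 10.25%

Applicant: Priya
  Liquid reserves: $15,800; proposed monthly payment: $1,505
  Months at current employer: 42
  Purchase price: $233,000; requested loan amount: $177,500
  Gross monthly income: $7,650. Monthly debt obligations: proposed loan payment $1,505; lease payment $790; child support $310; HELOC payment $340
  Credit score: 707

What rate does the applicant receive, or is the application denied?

Approved at 11.75%

Credit score 707 ≥ 681 (meets minimum)
Reserves = 15,800/1,505 = 10.5 months ≥ 2
Employment 42 ≥ 24 months
Total monthly debts = (1,505 + 790 + 310 + 340) = 2,945. Debt-to-income = 2,945/7,650 = 38.5% — meets 40% limit
Loan-to-value = 177,500/233,000 = 76.2% — pass (80% max)
All requirements met. Score 707 falls in the 681–708 tier → 11.75%.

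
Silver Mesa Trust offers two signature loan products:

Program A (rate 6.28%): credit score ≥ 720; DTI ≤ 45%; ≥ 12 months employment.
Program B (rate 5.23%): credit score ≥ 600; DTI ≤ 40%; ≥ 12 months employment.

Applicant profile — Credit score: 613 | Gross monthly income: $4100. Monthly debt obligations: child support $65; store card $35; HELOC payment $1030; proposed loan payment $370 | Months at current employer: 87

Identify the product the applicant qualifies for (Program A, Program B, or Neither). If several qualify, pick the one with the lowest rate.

Total debts = (65 + 35 + 1,030 + 370) = 1,500; DTI = 1,500/4,100 = 36.6%.
Program A: score 613 < 720; DTI 36.6% ≤ 45%; employment 87 ≥ 12 mo → does not qualify.
Program B: score 613 ≥ 600; DTI 36.6% ≤ 40%; employment 87 ≥ 12 mo → qualifies.

Program B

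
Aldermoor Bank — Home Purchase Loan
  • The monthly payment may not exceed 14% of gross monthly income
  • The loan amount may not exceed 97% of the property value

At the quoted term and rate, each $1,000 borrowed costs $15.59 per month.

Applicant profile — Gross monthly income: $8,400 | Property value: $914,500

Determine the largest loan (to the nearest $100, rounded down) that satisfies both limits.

$75,400

Payment cap: 14% × $8,400 = $1,176/month.
At $15.59 per $1,000, that supports 1,176/15.59 × 1,000 ≈ $75,432 → $75,400.
LTV cap: 97% × $914,500 = $887,065 → $887,000.
Binding constraint: payment-to-income.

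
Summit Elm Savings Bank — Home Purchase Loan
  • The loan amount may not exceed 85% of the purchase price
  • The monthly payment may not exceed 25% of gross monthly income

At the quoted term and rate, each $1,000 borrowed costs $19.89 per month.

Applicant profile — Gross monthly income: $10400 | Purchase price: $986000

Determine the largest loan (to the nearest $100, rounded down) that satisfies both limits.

$130,700

Payment cap: 25% × $10,400 = $2,600/month.
At $19.89 per $1,000, that supports 2,600/19.89 × 1,000 ≈ $130,718 → $130,700.
LTV cap: 85% × $986,000 = $838,100 → $838,100.
Binding constraint: payment-to-income.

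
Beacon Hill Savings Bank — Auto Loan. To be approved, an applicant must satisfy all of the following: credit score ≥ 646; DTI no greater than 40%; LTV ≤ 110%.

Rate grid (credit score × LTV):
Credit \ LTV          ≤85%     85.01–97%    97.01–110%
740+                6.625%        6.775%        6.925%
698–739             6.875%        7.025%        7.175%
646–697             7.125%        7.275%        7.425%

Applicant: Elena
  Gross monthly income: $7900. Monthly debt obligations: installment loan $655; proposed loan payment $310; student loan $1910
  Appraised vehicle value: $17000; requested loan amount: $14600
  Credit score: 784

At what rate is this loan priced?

6.775%

Credit score 784 ≥ 646; Total monthly debts = (655 + 310 + 1,910) = 2,875. DTI: 2,875 ÷ 7,900 = 36.4%, within the 40% cap
LTV: 14,600 ÷ 17,000 = 85.9%, within 110% cap
Row: 784 falls in 740+. Column: 85.9% falls in 85.01–97%. Rate = 6.775%.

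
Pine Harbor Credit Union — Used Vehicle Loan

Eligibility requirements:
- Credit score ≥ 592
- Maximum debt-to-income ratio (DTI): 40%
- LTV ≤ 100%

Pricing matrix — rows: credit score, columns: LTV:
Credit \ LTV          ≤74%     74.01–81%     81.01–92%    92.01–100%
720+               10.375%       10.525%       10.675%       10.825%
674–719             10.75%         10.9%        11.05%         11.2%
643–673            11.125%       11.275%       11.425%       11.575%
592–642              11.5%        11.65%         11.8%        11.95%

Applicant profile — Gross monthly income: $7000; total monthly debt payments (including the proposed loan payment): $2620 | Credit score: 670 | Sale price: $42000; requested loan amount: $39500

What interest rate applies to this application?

11.575%

Credit score 670 ≥ 592; DTI = 2,620/7,000 = 37.4% ≤ 40%
LTV = 39,500/42,000 = 94% ≤ 100%
Score 670 is in the 643–673 band; LTV 94% is in the 92.01–100% band → 11.575%.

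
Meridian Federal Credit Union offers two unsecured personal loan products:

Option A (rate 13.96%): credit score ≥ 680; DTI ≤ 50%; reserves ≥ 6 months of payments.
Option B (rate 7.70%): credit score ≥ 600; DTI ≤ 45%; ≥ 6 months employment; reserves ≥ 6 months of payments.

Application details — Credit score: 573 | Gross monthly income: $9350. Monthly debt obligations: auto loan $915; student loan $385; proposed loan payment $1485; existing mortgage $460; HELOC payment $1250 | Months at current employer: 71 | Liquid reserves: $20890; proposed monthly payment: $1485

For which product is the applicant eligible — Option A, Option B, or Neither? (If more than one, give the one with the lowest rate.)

Total debts = (915 + 385 + 1,485 + 460 + 1,250) = 4,495; DTI = 4,495/9,350 = 48.1%.
Reserves = 20,890/1,485 = 14.1 months.
Option A: score 573 < 680; DTI 48.1% ≤ 50%; reserves 14.1 ≥ 6 mo → does not qualify.
Option B: score 573 < 600; DTI 48.1% > 45%; employment 71 ≥ 6 mo; reserves 14.1 ≥ 6 mo → does not qualify.

Neither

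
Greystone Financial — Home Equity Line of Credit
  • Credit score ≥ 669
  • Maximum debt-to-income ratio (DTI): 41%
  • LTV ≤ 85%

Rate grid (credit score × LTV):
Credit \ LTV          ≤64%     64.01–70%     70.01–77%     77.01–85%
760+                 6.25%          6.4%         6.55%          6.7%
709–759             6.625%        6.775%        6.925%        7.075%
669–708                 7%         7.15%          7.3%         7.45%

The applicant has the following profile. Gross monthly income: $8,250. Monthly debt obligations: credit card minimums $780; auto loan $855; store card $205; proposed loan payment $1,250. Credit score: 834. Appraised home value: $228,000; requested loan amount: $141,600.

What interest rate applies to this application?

6.25%

Credit score 834 ≥ 669; Total monthly debts = (780 + 855 + 205 + 1,250) = 3,090. DTI: 3,090 ÷ 8,250 = 37.5%, within the 41% cap
Loan-to-value = 141,600/228,000 = 62.1% — pass (85% max)
Row: 834 falls in 760+. Column: 62.1% falls in ≤64%. Rate = 6.25%.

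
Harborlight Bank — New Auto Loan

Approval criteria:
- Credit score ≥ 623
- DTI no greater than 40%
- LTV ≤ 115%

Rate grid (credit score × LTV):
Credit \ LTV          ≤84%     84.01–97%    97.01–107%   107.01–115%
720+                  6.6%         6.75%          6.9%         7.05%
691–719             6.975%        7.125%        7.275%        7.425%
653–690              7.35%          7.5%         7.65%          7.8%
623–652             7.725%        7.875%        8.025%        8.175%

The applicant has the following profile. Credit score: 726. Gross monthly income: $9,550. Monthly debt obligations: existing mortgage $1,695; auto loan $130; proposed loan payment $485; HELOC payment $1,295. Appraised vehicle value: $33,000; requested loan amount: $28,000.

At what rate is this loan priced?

6.75%

Credit score 726 ≥ 623; Total monthly debts = (1,695 + 130 + 485 + 1,295) = 3,605. DTI = 3,605/9,550 = 37.7% ≤ 40%
Loan-to-value = 28,000/33,000 = 84.8% — pass (115% max)
Score 726 is in the 720+ band; LTV 84.8% is in the 84.01–97% band → 6.75%.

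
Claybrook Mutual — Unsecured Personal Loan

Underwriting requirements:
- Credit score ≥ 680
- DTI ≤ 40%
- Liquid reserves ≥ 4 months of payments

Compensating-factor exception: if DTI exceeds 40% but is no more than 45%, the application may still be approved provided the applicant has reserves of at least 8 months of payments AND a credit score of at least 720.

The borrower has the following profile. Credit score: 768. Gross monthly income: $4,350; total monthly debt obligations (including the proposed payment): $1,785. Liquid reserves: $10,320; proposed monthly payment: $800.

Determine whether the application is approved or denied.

Credit score 768 ≥ 680 (meets base)
DTI: 1,785 ÷ 4,350 = 41%, over the 40% base limit.
Reserves: 10,320 ÷ 800 = 12.9 months (meets 4-month minimum)
41% falls in the override range (40%–45%), so the compensating-factor test applies.
Reserves 12.9 ≥ 8 months; credit score 768 ≥ 720.
Both compensating conditions met → exception applies.

Approved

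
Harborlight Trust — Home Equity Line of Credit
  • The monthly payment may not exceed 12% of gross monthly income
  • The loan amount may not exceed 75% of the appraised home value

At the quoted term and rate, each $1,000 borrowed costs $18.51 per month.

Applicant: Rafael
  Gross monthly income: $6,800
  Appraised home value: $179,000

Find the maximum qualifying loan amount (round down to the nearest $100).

$44,000

Payment cap: 12% × $6,800 = $816/month.
At $18.51 per $1,000, that supports 816/18.51 × 1,000 ≈ $44,084 → $44,000.
LTV cap: 75% × $179,000 = $134,250 → $134,200.
Binding constraint: payment-to-income.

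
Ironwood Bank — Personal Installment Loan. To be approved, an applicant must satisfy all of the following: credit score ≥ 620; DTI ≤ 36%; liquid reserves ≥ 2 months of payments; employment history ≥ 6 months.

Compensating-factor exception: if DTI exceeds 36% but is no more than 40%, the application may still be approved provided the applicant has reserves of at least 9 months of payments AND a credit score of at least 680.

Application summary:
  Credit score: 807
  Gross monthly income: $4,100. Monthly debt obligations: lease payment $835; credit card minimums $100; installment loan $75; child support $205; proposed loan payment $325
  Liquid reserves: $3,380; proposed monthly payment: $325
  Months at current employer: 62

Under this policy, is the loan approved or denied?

Credit score 807 ≥ 620 (meets base)
Total debts = (835 + 100 + 75 + 205 + 325) = 1,540. DTI: 1,540 ÷ 4,100 = 37.6%, over the 36% base limit.
Reserves: 3,380 ÷ 325 = 10.4 months (meets 2-month minimum)
Employment 62 ≥ 6 months
DTI 37.6% is within the 36%–40% exception band; checking compensating factors.
Reserves 10.4 ≥ 9 months; credit score 807 ≥ 680.
Both compensating conditions met → exception applies.

Approved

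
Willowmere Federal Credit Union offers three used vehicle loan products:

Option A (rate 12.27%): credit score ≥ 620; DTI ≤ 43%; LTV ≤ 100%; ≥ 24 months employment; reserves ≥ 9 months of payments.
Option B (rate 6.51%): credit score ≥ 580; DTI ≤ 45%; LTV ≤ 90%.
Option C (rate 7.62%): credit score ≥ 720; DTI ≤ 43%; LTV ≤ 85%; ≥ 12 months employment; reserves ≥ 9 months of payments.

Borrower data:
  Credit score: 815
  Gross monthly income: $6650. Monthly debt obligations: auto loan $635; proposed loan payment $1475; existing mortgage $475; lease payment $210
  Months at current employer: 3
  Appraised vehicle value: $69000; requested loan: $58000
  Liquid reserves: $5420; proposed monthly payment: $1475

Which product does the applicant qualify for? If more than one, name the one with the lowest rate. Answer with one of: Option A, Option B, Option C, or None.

Option B

Total debts = (635 + 1,475 + 475 + 210) = 2,795; DTI = 2,795/6,650 = 42%.
LTV = 58,000/69,000 = 84.1%.
Reserves = 5,420/1,475 = 3.7 months.
Option A: score 815 ≥ 620; DTI 42% ≤ 43%; LTV 84.1% ≤ 100%; employment 3 < 24 mo; reserves 3.7 < 9 mo → does not qualify.
Option B: score 815 ≥ 580; DTI 42% ≤ 45%; LTV 84.1% ≤ 90% → qualifies.
Option C: score 815 ≥ 720; DTI 42% ≤ 43%; LTV 84.1% ≤ 85%; employment 3 < 12 mo; reserves 3.7 < 9 mo → does not qualify.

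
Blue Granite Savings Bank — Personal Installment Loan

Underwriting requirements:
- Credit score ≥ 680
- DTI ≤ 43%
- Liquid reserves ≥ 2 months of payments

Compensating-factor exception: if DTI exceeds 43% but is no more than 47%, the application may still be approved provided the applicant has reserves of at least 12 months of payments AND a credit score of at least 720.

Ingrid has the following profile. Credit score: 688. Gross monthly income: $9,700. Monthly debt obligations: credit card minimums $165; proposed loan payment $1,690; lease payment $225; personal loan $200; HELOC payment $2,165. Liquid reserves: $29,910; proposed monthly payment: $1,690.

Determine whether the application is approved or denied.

Denied

Credit score 688 ≥ 680 (meets base)
Total debts = (165 + 1,690 + 225 + 200 + 2,165) = 4,445. DTI = 4,445/9,700 = 45.8% > 43% — standard DTI limit exceeded.
Liquid reserves cover 29,910/1,690 = 17.7 months — ≥ 2 required
DTI 45.8% is within the 43%–47% exception band; checking compensating factors.
Override check — reserves: 17.7 mo (ok); score: 688 (below 720).
Compensating-factor requirement not fully met.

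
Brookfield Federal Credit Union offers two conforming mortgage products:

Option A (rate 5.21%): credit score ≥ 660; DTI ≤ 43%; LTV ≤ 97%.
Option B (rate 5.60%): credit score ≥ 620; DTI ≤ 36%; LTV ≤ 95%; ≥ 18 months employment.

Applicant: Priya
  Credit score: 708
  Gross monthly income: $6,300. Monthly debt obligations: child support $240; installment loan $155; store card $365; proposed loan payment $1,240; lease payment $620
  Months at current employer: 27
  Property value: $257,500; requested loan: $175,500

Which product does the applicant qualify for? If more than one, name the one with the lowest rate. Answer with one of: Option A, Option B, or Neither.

Total debts = (240 + 155 + 365 + 1,240 + 620) = 2,620; DTI = 2,620/6,300 = 41.6%.
LTV = 175,500/257,500 = 68.2%.
Option A: score 708 ≥ 660; DTI 41.6% ≤ 43%; LTV 68.2% ≤ 97% → qualifies.
Option B: score 708 ≥ 620; DTI 41.6% > 36%; LTV 68.2% ≤ 95%; employment 27 ≥ 18 mo → does not qualify.

Option A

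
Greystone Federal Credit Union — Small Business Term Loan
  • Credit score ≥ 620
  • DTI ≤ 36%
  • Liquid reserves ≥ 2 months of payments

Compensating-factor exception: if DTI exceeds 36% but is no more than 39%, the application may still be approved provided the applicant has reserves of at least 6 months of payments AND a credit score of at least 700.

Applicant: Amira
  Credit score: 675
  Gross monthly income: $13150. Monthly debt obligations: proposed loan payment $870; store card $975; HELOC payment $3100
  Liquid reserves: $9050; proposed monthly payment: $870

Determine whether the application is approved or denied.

Credit score 675 ≥ 620 (meets base)
Total debts = (870 + 975 + 3,100) = 4,945. DTI: 4,945 ÷ 13,150 = 37.6%, over the 36% base limit.
Reserves: 9,050 ÷ 870 = 10.4 months (meets 2-month minimum)
DTI 37.6% is within the 36%–39% exception band; checking compensating factors.
Override check — reserves: 10.4 mo (ok); score: 675 (below 700).
Override conditions not both satisfied; exception does not apply.

Denied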